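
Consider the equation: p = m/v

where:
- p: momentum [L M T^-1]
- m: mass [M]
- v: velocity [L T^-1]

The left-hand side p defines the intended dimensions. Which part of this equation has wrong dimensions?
The right-hand side term m/v

p has dimensions [L M T^-1], but m/v has dimensions [L^-1 M T], so the term m/v is dimensionally wrong for p.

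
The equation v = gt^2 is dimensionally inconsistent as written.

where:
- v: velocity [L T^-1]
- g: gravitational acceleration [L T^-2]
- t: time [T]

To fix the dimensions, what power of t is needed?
The exponent of t should be 1: v = gt

The LHS v has dimensions [L T^-1]; t has dimensions [T].
As written, the RHS gt^2 (exponent 2 on t) has dimensions [L], which does not match.
With exponent 1, the RHS gt has dimensions [L T^-1], matching the LHS.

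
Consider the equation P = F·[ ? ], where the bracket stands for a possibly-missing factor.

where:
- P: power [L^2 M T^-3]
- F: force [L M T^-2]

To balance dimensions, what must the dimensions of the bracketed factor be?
[L T^-1] — velocity (e.g. v)

P has dimensions [L^2 M T^-3]; F has dimensions [L M T^-2].
The bracketed factor must supply [L^2 M T^-3] / [L M T^-2] = [L T^-1].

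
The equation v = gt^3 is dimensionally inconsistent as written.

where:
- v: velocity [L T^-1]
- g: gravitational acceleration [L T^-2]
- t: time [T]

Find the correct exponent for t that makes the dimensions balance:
The exponent of t should be 1: v = gt

The LHS v has dimensions [L T^-1]; t has dimensions [T].
As written, the RHS gt^3 (exponent 3 on t) has dimensions [L T], which does not match.
With exponent 1, the RHS gt has dimensions [L T^-1], matching the LHS.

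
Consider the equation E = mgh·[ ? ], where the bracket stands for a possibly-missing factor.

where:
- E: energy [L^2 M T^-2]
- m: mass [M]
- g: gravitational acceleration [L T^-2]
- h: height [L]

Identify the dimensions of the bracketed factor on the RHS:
Nothing is missing — the bracketed factor must be dimensionless.

E has dimensions [L^2 M T^-2] and mgh already has dimensions [L^2 M T^-2], so E = mgh is dimensionally complete.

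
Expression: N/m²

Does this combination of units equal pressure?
Yes

The expression N/m² has dimensions [L^-1 M T^-2], which is exactly pressure [L^-1 M T^-2].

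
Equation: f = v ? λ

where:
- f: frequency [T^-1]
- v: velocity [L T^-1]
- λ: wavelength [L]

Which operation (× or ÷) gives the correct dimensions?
division (÷): f = v ÷ λ

f [T^-1]; v [L T^-1]; λ [L].
v × λ → [L^2 T^-1] ✗
v ÷ λ → [T^-1] ✓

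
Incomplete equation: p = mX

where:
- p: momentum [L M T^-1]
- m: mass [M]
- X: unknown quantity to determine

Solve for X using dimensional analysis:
X = v (velocity), dimensions [L T^-1]

p has dimensions [L M T^-1]; the rest of the RHS (m) has dimensions [M].
So X must have dimensions [L T^-1] — X = v (velocity).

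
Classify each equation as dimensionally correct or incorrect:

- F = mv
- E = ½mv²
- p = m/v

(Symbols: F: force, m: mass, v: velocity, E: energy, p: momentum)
Dimensionally correct: E = ½mv²
Dimensionally incorrect: F = mv, p = m/v
Ordered (correct first, then incorrect): E = ½mv², F = mv, p = m/v

- F = mv: LHS [L M T^-2], RHS [L M T^-1] → incorrect ✗
- E = ½mv²: LHS [L^2 M T^-2], RHS [L^2 M T^-2] → correct ✓
- p = m/v: LHS [L M T^-1], RHS [L^-1 M T] → incorrect ✗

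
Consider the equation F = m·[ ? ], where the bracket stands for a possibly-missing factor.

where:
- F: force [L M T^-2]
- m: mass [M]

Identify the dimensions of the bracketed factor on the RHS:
[L T^-2] — acceleration (e.g. a)

F has dimensions [L M T^-2]; m has dimensions [M].
The bracketed factor must supply [L M T^-2] / [M] = [L T^-2].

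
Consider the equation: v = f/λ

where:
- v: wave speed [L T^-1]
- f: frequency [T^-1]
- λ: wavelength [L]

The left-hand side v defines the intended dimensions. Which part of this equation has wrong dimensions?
The right-hand side term f/λ

v has dimensions [L T^-1], but f/λ has dimensions [L^-1 T^-1], so the term f/λ is dimensionally wrong for v.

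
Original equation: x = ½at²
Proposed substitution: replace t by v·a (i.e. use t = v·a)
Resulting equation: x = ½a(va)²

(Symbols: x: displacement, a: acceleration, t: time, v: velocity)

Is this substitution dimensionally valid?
No

[t] = [T] and [v·a] = [L^2 T^-3]. These differ, so the substitution replaces a quantity by one of different dimensions and the result x = ½a(va)² has LHS [L] vs RHS [L^5 T^-8] — inconsistent.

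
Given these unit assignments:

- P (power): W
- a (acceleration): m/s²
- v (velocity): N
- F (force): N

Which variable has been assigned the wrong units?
v

The variable v (velocity) should have units m/s, not N.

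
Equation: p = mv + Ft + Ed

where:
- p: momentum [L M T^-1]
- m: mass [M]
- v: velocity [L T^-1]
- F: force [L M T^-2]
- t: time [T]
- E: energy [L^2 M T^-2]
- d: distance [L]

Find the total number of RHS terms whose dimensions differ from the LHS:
1

LHS p: [L M T^-1]
- mv: [L M T^-1] ✓
- Ft: [L M T^-1] ✓
- Ed: [L^3 M T^-2] ✗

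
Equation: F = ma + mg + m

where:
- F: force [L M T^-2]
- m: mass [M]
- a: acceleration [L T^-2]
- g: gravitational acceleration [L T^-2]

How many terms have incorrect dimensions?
1

LHS F: [L M T^-2]
- ma: [L M T^-2] ✓
- mg: [L M T^-2] ✓
- m: [M] ✗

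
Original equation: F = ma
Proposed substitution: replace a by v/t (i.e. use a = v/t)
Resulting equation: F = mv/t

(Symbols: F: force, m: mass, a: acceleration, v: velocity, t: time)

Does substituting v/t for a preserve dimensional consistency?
Yes

[a] = [L T^-2] and [v/t] = [L T^-2]. These match, so the substitution replaces a quantity by one of the same dimensions and the result F = mv/t has LHS [L M T^-2] vs RHS [L M T^-2] — still consistent.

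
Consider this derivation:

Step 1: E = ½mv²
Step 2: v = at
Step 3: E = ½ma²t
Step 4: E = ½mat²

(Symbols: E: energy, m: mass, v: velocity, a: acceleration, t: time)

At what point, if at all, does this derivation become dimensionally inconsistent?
Step 3

Step 1: E = ½mv² → LHS [L^2 M T^-2], RHS [L^2 M T^-2] ✓
Step 2: v = at → LHS [L T^-1], RHS [L T^-1] ✓
Step 3: E = ½ma²t → LHS [L^2 M T^-2], RHS [L^2 M T^-3] ✗

The first dimensional inconsistency appears in step 3: E = ½ma²t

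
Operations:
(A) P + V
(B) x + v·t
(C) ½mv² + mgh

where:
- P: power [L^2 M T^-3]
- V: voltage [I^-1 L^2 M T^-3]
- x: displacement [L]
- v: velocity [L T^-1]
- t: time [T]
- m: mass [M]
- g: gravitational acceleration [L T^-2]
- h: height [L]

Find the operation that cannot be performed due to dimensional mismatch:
(A) P + V

(A) P + V: P [L^2 M T^-3] and V [I^-1 L^2 M T^-3] — different dimensions cannot be added/subtracted ✗
(B) x + v·t: x [L] and v·t [L] — same dimensions ✓
(C) ½mv² + mgh: ½mv² [L^2 M T^-2] and mgh [L^2 M T^-2] — same dimensions ✓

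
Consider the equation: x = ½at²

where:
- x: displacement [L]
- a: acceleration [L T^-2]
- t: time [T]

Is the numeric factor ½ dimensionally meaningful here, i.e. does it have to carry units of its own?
No

x has dimensions [L] and at² already has dimensions [L], so the equation balances without ½ contributing any dimensions. ½ is a pure (dimensionless) number; changing or removing it would not affect dimensional consistency.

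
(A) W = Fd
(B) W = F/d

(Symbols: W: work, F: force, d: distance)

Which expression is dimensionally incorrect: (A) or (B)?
(B)

(A) W = Fd: LHS [L^2 M T^-2], RHS [L^2 M T^-2] ✓
(B) W = F/d: LHS [L^2 M T^-2], RHS [M T^-2] ✗

Expression (B) W = F/d is dimensionally incorrect.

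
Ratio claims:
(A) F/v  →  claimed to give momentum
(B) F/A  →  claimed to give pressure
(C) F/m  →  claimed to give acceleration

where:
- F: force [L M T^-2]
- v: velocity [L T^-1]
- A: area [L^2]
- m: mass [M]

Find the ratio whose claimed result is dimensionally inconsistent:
(A) F/v does not give momentum

(A) F/v: [M T^-1] ≠ momentum [L M T^-1] ✗
(B) F/A: [L^-1 M T^-2] = pressure [L^-1 M T^-2] ✓
(C) F/m: [L T^-2] = acceleration [L T^-2] ✓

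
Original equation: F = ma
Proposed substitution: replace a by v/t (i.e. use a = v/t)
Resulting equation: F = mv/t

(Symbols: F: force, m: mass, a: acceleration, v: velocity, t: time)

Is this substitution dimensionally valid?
Yes

[a] = [L T^-2] and [v/t] = [L T^-2]. These match, so the substitution replaces a quantity by one of the same dimensions and the result F = mv/t has LHS [L M T^-2] vs RHS [L M T^-2] — still consistent.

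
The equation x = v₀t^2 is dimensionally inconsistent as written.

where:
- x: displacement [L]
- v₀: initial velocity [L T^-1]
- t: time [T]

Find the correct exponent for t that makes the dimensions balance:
The exponent of t should be 1: x = v₀t

The LHS x has dimensions [L]; t has dimensions [T].
As written, the RHS v₀t^2 (exponent 2 on t) has dimensions [L T], which does not match.
With exponent 1, the RHS v₀t has dimensions [L], matching the LHS.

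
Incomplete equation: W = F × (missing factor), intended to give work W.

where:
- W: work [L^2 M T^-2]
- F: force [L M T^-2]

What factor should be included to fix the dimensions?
d (distance), dimensions [L]

W has dimensions [L^2 M T^-2] and F has dimensions [L M T^-2].
The missing factor must have dimensions [L^2 M T^-2] / [L M T^-2] = [L], i.e. distance (d).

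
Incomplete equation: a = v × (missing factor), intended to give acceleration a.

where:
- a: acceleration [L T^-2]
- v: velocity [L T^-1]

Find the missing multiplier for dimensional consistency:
1/t (inverse time), dimensions [T^-1]

a has dimensions [L T^-2] and v has dimensions [L T^-1].
The missing factor must have dimensions [L T^-2] / [L T^-1] = [T^-1], i.e. inverse time (1/t).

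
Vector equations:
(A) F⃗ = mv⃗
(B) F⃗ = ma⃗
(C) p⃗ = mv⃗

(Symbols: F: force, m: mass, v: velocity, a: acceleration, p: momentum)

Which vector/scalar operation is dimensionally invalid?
(A) F⃗ = mv⃗

(A) F⃗ = mv⃗: LHS [L M T^-2], RHS [L M T^-1] ✗ — mass times velocity is momentum, not force; should be ma⃗
(B) F⃗ = ma⃗: LHS [L M T^-2], RHS [L M T^-2] ✓ — Force and acceleration are vectors, mass is a scalar
(C) p⃗ = mv⃗: LHS [L M T^-1], RHS [L M T^-1] ✓ — mass (scalar) times velocity (vector)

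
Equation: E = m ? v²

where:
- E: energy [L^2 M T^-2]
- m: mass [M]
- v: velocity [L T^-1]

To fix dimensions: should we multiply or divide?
multiplication (×): E = m × v²

E [L^2 M T^-2]; m [M]; v² [L^2 T^-2].
m × v² → [L^2 M T^-2] ✓
m ÷ v² → [L^-2 M T^2] ✗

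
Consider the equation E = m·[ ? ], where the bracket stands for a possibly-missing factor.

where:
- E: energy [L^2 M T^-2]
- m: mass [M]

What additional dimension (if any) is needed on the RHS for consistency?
[L^2 T^-2] — velocity squared (e.g. v²)

E has dimensions [L^2 M T^-2]; m has dimensions [M].
The bracketed factor must supply [L^2 M T^-2] / [M] = [L^2 T^-2].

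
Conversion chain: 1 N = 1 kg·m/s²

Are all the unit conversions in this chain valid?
The chain is correct (no errors).

Correct: Newton is defined as kg·m/s²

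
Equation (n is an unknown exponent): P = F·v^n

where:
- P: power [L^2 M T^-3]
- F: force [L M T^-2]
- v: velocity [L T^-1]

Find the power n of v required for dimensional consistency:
n = 1

P has dimensions [L^2 M T^-3]; v has dimensions [L T^-1].
The rest of the RHS has dimensions [L M T^-2], so v^n must supply [L T^-1].
With n = 1: F·v^1 has dimensions [L^2 M T^-3], matching the LHS ✓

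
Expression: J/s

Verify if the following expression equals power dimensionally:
Yes

The expression J/s has dimensions [L^2 M T^-3], which is exactly power [L^2 M T^-3].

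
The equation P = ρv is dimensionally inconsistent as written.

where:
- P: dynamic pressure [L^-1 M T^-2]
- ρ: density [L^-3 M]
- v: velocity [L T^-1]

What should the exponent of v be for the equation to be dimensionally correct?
The exponent of v should be 2: P = ρv^2

The LHS P has dimensions [L^-1 M T^-2]; v has dimensions [L T^-1].
As written, the RHS ρv (exponent 1 on v) has dimensions [L^-2 M T^-1], which does not match.
With exponent 2, the RHS ρv^2 has dimensions [L^-1 M T^-2], matching the LHS.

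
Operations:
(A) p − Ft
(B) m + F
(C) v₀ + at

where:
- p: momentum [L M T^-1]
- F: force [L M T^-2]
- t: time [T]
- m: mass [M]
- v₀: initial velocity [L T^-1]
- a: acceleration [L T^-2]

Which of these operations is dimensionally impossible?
(B) m + F

(A) p − Ft: p [L M T^-1] and Ft [L M T^-1] — same dimensions ✓
(B) m + F: m [M] and F [L M T^-2] — different dimensions cannot be added/subtracted ✗
(C) v₀ + at: v₀ [L T^-1] and at [L T^-1] — same dimensions ✓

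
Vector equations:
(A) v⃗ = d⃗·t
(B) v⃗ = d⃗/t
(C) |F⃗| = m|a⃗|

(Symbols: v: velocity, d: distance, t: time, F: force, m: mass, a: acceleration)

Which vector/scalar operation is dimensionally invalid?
(A) v⃗ = d⃗·t

(A) v⃗ = d⃗·t: LHS [L T^-1], RHS [L T] ✗ — velocity is displacement per time; should be d⃗/t
(B) v⃗ = d⃗/t: LHS [L T^-1], RHS [L T^-1] ✓ — displacement (vector) divided by time (scalar)
(C) |F⃗| = m|a⃗|: LHS [L M T^-2], RHS [L M T^-2] ✓ — magnitudes of vectors are scalars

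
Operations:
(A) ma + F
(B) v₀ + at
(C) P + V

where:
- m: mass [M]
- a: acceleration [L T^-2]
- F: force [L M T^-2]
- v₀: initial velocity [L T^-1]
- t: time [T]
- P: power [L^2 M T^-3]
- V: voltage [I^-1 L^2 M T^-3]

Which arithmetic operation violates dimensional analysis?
(C) P + V

(A) ma + F: ma [L M T^-2] and F [L M T^-2] — same dimensions ✓
(B) v₀ + at: v₀ [L T^-1] and at [L T^-1] — same dimensions ✓
(C) P + V: P [L^2 M T^-3] and V [I^-1 L^2 M T^-3] — different dimensions cannot be added/subtracted ✗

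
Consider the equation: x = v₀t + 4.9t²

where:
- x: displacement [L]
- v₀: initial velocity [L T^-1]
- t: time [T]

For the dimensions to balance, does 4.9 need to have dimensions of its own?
Yes

x has dimensions [L], while t² alone has dimensions [T^2]. For the equation to balance, the factor 4.9 must carry dimensions [L T^-2] — it is a dimensional constant (a numerical value of a physical quantity with its units suppressed), not a pure number.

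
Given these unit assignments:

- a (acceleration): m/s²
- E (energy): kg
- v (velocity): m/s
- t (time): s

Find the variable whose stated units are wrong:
E

The variable E (energy) should have units J, not kg.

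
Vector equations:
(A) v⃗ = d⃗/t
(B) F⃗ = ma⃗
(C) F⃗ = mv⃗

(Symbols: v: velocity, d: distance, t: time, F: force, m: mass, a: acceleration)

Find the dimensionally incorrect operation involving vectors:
(C) F⃗ = mv⃗

(A) v⃗ = d⃗/t: LHS [L T^-1], RHS [L T^-1] ✓ — displacement (vector) divided by time (scalar)
(B) F⃗ = ma⃗: LHS [L M T^-2], RHS [L M T^-2] ✓ — Force and acceleration are vectors, mass is a scalar
(C) F⃗ = mv⃗: LHS [L M T^-2], RHS [L M T^-1] ✗ — mass times velocity is momentum, not force; should be ma⃗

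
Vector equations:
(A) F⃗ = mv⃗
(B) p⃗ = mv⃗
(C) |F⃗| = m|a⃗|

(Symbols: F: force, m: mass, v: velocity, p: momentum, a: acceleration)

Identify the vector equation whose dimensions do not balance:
(A) F⃗ = mv⃗

(A) F⃗ = mv⃗: LHS [L M T^-2], RHS [L M T^-1] ✗ — mass times velocity is momentum, not force; should be ma⃗
(B) p⃗ = mv⃗: LHS [L M T^-1], RHS [L M T^-1] ✓ — mass (scalar) times velocity (vector)
(C) |F⃗| = m|a⃗|: LHS [L M T^-2], RHS [L M T^-2] ✓ — magnitudes of vectors are scalars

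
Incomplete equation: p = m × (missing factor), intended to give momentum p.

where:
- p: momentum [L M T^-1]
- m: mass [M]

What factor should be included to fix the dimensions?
v (velocity), dimensions [L T^-1]

p has dimensions [L M T^-1] and m has dimensions [M].
The missing factor must have dimensions [L M T^-1] / [M] = [L T^-1], i.e. velocity (v).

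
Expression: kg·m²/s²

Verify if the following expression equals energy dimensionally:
Yes

The expression kg·m²/s² has dimensions [L^2 M T^-2], which is exactly energy [L^2 M T^-2].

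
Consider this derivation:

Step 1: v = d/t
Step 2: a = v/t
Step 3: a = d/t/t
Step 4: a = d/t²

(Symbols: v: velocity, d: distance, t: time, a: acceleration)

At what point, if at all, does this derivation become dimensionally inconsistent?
No step introduces an error — all steps are dimensionally consistent.

Step 1: v = d/t → LHS [L T^-1], RHS [L T^-1] ✓
Step 2: a = v/t → LHS [L T^-2], RHS [L T^-2] ✓
Step 3: a = d/t/t → LHS [L T^-2], RHS [L T^-2] ✓
Step 4: a = d/t² → LHS [L T^-2], RHS [L T^-2] ✓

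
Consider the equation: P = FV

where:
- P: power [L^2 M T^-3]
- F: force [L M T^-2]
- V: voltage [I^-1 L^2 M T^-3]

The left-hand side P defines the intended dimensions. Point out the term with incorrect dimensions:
The right-hand side term FV

P has dimensions [L^2 M T^-3], but FV has dimensions [I^-1 L^3 M^2 T^-5], so the term FV is dimensionally wrong for P.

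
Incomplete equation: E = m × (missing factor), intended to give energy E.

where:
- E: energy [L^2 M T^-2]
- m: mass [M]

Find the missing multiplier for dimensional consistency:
v² (velocity squared), dimensions [L^2 T^-2]

E has dimensions [L^2 M T^-2] and m has dimensions [M].
The missing factor must have dimensions [L^2 M T^-2] / [M] = [L^2 T^-2], i.e. velocity squared (v²).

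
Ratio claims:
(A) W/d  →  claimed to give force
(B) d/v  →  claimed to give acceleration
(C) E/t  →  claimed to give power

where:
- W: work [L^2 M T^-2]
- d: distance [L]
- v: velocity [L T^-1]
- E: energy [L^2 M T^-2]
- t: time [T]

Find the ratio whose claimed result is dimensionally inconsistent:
(B) d/v does not give acceleration

(A) W/d: [L M T^-2] = force [L M T^-2] ✓
(B) d/v: [T] ≠ acceleration [L T^-2] ✗
(C) E/t: [L^2 M T^-3] = power [L^2 M T^-3] ✓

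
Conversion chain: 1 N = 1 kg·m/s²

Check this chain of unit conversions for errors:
The chain is correct (no errors).

Correct: Newton is defined as kg·m/s²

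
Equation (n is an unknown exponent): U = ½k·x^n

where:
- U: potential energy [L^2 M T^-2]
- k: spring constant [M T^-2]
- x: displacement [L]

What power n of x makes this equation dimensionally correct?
n = 2

U has dimensions [L^2 M T^-2]; x has dimensions [L].
The rest of the RHS has dimensions [M T^-2], so x^n must supply [L^2].
With n = 2: ½k·x^2 has dimensions [L^2 M T^-2], matching the LHS ✓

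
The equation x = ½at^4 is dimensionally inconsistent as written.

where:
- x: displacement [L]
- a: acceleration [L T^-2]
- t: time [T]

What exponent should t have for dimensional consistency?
The exponent of t should be 2: x = ½at^2

The LHS x has dimensions [L]; t has dimensions [T].
As written, the RHS ½at^4 (exponent 4 on t) has dimensions [L T^2], which does not match.
With exponent 2, the RHS ½at^2 has dimensions [L], matching the LHS.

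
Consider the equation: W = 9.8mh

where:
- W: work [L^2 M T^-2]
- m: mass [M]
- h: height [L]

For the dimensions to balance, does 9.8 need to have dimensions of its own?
Yes

W has dimensions [L^2 M T^-2], while mh alone has dimensions [L M]. For the equation to balance, the factor 9.8 must carry dimensions [L T^-2] — it is a dimensional constant (a numerical value of a physical quantity with its units suppressed), not a pure number.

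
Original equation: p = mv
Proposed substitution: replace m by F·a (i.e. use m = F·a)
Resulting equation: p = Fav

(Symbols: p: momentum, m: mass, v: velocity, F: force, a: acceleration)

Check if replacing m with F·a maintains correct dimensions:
No

[m] = [M] and [F·a] = [L^2 M T^-4]. These differ, so the substitution replaces a quantity by one of different dimensions and the result p = Fav has LHS [L M T^-1] vs RHS [L^3 M T^-5] — inconsistent.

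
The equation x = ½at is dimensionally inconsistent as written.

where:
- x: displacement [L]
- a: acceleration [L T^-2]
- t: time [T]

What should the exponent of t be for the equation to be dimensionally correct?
The exponent of t should be 2: x = ½at^2

The LHS x has dimensions [L]; t has dimensions [T].
As written, the RHS ½at (exponent 1 on t) has dimensions [L T^-1], which does not match.
With exponent 2, the RHS ½at^2 has dimensions [L], matching the LHS.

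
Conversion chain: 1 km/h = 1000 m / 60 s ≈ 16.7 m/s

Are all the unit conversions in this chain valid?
The chain is incorrect (it contains an error).

Incorrect: 1 h = 3600 s, not 60 s (1 km/h ≈ 0.278 m/s)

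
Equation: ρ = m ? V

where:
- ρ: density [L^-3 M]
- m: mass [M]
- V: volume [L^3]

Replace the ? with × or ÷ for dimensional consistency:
division (÷): ρ = m ÷ V

ρ [L^-3 M]; m [M]; V [L^3].
m × V → [L^3 M] ✗
m ÷ V → [L^-3 M] ✓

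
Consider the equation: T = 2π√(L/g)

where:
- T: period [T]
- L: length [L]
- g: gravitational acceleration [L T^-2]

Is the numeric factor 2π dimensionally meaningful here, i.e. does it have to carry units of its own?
No

T has dimensions [T] and √(L/g) already has dimensions [T], so the equation balances without 2π contributing any dimensions. 2π is a pure (dimensionless) number; changing or removing it would not affect dimensional consistency.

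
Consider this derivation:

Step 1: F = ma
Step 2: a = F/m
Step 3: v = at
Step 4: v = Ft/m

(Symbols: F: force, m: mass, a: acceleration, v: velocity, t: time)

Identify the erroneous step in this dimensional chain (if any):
No step introduces an error — all steps are dimensionally consistent.

Step 1: F = ma → LHS [L M T^-2], RHS [L M T^-2] ✓
Step 2: a = F/m → LHS [L T^-2], RHS [L T^-2] ✓
Step 3: v = at → LHS [L T^-1], RHS [L T^-1] ✓
Step 4: v = Ft/m → LHS [L T^-1], RHS [L T^-1] ✓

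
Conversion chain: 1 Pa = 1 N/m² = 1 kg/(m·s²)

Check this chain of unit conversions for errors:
The chain is correct (no errors).

Correct: Pascal is Newton per square meter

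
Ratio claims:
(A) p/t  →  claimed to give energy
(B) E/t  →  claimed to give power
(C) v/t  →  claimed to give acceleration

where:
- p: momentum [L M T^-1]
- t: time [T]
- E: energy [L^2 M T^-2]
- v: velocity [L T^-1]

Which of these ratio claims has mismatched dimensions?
(A) p/t does not give energy

(A) p/t: [L M T^-2] ≠ energy [L^2 M T^-2] ✗
(B) E/t: [L^2 M T^-3] = power [L^2 M T^-3] ✓
(C) v/t: [L T^-2] = acceleration [L T^-2] ✓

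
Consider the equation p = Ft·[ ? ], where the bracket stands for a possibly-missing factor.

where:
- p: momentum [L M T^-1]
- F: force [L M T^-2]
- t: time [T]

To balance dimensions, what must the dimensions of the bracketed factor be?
Nothing is missing — the bracketed factor must be dimensionless.

p has dimensions [L M T^-1] and Ft already has dimensions [L M T^-1], so p = Ft is dimensionally complete.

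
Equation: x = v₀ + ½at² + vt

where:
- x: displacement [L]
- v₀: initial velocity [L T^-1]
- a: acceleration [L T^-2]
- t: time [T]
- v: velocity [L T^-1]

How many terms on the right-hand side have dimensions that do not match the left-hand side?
1

LHS x: [L]
- v₀: [L T^-1] ✗
- ½at²: [L] ✓
- vt: [L] ✓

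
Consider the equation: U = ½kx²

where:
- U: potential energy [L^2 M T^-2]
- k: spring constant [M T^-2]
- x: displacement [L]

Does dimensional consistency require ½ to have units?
No

U has dimensions [L^2 M T^-2] and kx² already has dimensions [L^2 M T^-2], so the equation balances without ½ contributing any dimensions. ½ is a pure (dimensionless) number; changing or removing it would not affect dimensional consistency.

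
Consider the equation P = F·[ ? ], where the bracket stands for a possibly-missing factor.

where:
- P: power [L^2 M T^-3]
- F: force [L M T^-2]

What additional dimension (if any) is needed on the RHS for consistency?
[L T^-1] — velocity (e.g. v)

P has dimensions [L^2 M T^-3]; F has dimensions [L M T^-2].
The bracketed factor must supply [L^2 M T^-3] / [L M T^-2] = [L T^-1].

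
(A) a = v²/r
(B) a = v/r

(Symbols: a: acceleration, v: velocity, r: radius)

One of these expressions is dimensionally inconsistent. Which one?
(B)

(A) a = v²/r: LHS [L T^-2], RHS [L T^-2] ✓
(B) a = v/r: LHS [L T^-2], RHS [T^-1] ✗

Expression (B) a = v/r is dimensionally incorrect.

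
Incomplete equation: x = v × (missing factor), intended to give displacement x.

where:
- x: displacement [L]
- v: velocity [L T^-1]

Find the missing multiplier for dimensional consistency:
t (time), dimensions [T]

x has dimensions [L] and v has dimensions [L T^-1].
The missing factor must have dimensions [L] / [L T^-1] = [T], i.e. time (t).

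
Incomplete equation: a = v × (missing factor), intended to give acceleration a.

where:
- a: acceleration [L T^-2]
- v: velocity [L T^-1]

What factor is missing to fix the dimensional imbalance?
1/t (inverse time), dimensions [T^-1]

a has dimensions [L T^-2] and v has dimensions [L T^-1].
The missing factor must have dimensions [L T^-2] / [L T^-1] = [T^-1], i.e. inverse time (1/t).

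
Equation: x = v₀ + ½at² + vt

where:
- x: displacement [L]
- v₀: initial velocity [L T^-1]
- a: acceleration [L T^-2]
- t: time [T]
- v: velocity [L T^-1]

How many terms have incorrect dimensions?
1

LHS x: [L]
- v₀: [L T^-1] ✗
- ½at²: [L] ✓
- vt: [L] ✓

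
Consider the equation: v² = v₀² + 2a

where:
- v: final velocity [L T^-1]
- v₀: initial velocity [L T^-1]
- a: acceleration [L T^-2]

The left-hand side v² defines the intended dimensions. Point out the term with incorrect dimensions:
The term 2a

Checking each RHS term against the LHS:
- v₀²: [L^2 T^-2] — matches v² [L^2 T^-2] ✓
- 2a: [L T^-2] — does NOT match v² [L^2 T^-2] ✗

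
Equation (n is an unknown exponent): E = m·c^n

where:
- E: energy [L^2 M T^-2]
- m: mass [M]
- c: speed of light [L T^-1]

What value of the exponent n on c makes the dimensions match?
n = 2

E has dimensions [L^2 M T^-2]; c has dimensions [L T^-1].
The rest of the RHS has dimensions [M], so c^n must supply [L^2 T^-2].
With n = 2: m·c^2 has dimensions [L^2 M T^-2], matching the LHS ✓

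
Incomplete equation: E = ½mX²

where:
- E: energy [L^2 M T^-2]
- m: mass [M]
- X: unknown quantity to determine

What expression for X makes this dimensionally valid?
X = v (velocity), dimensions [L T^-1]

E has dimensions [L^2 M T^-2]; the rest of the RHS (½m) has dimensions [M].
So X² must have dimensions [L^2 T^-2], i.e. X has dimensions [L T^-1] — X = v (velocity).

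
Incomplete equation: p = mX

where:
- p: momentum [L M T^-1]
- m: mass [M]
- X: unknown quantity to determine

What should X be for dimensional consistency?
X = v (velocity), dimensions [L T^-1]

p has dimensions [L M T^-1]; the rest of the RHS (m) has dimensions [M].
So X must have dimensions [L T^-1] — X = v (velocity).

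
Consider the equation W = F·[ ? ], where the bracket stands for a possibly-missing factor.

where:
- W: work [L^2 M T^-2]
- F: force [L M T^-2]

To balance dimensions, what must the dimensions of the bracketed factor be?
[L] — length (e.g. a distance d)

W has dimensions [L^2 M T^-2]; F has dimensions [L M T^-2].
The bracketed factor must supply [L^2 M T^-2] / [L M T^-2] = [L].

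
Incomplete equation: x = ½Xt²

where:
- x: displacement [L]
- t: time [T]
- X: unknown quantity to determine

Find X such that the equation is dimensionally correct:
X = a (acceleration), dimensions [L T^-2]

x has dimensions [L]; the rest of the RHS (½ t²) has dimensions [T^2].
So X must have dimensions [L T^-2] — X = a (acceleration).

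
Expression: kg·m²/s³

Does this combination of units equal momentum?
No

The expression kg·m²/s³ has dimensions [L^2 M T^-3], but momentum has dimensions [L M T^-1].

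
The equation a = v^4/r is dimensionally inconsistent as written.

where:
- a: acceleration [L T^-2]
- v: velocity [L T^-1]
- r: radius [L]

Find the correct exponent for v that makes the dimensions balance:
The exponent of v should be 2: a = v^2/r

The LHS a has dimensions [L T^-2]; v has dimensions [L T^-1].
As written, the RHS v^4/r (exponent 4 on v) has dimensions [L^3 T^-4], which does not match.
With exponent 2, the RHS v^2/r has dimensions [L T^-2], matching the LHS.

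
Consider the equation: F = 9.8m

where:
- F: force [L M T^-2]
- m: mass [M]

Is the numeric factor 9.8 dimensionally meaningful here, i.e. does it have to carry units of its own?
Yes

F has dimensions [L M T^-2], while m alone has dimensions [M]. For the equation to balance, the factor 9.8 must carry dimensions [L T^-2] — it is a dimensional constant (a numerical value of a physical quantity with its units suppressed), not a pure number.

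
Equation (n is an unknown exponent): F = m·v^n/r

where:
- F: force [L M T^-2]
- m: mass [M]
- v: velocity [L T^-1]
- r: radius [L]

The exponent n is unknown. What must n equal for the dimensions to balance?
n = 2

F has dimensions [L M T^-2]; v has dimensions [L T^-1].
The rest of the RHS has dimensions [L^-1 M], so v^n must supply [L^2 T^-2].
With n = 2: m·v^2/r has dimensions [L M T^-2], matching the LHS ✓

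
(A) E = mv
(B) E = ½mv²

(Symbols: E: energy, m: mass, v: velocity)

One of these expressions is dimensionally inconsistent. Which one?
(A)

(A) E = mv: LHS [L^2 M T^-2], RHS [L M T^-1] ✗
(B) E = ½mv²: LHS [L^2 M T^-2], RHS [L^2 M T^-2] ✓

Expression (A) E = mv is dimensionally incorrect.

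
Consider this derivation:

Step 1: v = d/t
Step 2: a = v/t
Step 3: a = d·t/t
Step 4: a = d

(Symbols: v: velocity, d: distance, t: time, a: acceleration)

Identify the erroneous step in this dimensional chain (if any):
Step 3

Step 1: v = d/t → LHS [L T^-1], RHS [L T^-1] ✓
Step 2: a = v/t → LHS [L T^-2], RHS [L T^-2] ✓
Step 3: a = d·t/t → LHS [L T^-2], RHS [L] ✗

The first dimensional inconsistency appears in step 3: a = d·t/t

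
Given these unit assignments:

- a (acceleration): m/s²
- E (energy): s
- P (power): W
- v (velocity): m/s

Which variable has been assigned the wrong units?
E

The variable E (energy) should have units J, not s.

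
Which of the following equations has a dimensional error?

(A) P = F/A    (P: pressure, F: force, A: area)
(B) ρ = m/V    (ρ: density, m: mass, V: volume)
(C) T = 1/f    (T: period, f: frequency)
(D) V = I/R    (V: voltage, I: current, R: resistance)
(D) V = I/R

The equation (D) V = I/R is dimensionally incorrect.

LHS (V): [I^-1 L^2 M T^-3]
RHS (I/R): [I^3 L^-2 M^-1 T^3] ✗

The dimensions do not match. The other three equations balance.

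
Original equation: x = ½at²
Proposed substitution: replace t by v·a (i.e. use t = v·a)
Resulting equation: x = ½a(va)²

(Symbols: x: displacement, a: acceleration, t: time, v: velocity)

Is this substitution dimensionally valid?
No

[t] = [T] and [v·a] = [L^2 T^-3]. These differ, so the substitution replaces a quantity by one of different dimensions and the result x = ½a(va)² has LHS [L] vs RHS [L^5 T^-8] — inconsistent.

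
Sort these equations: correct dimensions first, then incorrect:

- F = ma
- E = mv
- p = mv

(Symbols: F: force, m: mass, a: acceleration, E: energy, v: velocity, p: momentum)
Dimensionally correct: F = ma, p = mv
Dimensionally incorrect: E = mv
Ordered (correct first, then incorrect): F = ma, p = mv, E = mv

- F = ma: LHS [L M T^-2], RHS [L M T^-2] → correct ✓
- E = mv: LHS [L^2 M T^-2], RHS [L M T^-1] → incorrect ✗
- p = mv: LHS [L M T^-1], RHS [L M T^-1] → correct ✓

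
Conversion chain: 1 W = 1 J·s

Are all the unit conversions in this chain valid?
The chain is incorrect (it contains an error).

Incorrect: Watt is J/s, not J·s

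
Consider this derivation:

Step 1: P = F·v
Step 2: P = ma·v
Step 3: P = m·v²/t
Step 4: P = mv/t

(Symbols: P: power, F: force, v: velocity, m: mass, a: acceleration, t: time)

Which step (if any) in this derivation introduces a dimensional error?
Step 4

Step 1: P = F·v → LHS [L^2 M T^-3], RHS [L^2 M T^-3] ✓
Step 2: P = ma·v → LHS [L^2 M T^-3], RHS [L^2 M T^-3] ✓
Step 3: P = m·v²/t → LHS [L^2 M T^-3], RHS [L^2 M T^-3] ✓
Step 4: P = mv/t → LHS [L^2 M T^-3], RHS [L M T^-2] ✗

The first dimensional inconsistency appears in step 4: P = mv/t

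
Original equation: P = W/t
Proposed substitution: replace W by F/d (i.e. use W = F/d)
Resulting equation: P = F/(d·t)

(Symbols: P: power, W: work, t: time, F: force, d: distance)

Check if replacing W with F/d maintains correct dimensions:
No

[W] = [L^2 M T^-2] and [F/d] = [M T^-2]. These differ, so the substitution replaces a quantity by one of different dimensions and the result P = F/(d·t) has LHS [L^2 M T^-3] vs RHS [M T^-3] — inconsistent.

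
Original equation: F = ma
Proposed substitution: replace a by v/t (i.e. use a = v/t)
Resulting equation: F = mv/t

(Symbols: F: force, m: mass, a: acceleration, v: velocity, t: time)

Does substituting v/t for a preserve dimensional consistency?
Yes

[a] = [L T^-2] and [v/t] = [L T^-2]. These match, so the substitution replaces a quantity by one of the same dimensions and the result F = mv/t has LHS [L M T^-2] vs RHS [L M T^-2] — still consistent.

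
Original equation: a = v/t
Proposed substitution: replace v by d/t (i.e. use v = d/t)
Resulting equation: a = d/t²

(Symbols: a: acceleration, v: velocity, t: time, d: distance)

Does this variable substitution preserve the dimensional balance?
Yes

[v] = [L T^-1] and [d/t] = [L T^-1]. These match, so the substitution replaces a quantity by one of the same dimensions and the result a = d/t² has LHS [L T^-2] vs RHS [L T^-2] — still consistent.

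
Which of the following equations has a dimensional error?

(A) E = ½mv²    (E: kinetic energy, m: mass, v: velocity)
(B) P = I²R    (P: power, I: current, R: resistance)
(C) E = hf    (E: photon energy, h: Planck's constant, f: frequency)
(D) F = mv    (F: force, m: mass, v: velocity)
(D) F = mv

The equation (D) F = mv is dimensionally incorrect.

LHS (F): [L M T^-2]
RHS (mv): [L M T^-1] ✗

The dimensions do not match. The other three equations balance.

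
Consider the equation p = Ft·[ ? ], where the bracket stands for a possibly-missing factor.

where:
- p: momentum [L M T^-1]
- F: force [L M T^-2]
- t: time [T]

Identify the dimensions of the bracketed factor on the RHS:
Nothing is missing — the bracketed factor must be dimensionless.

p has dimensions [L M T^-1] and Ft already has dimensions [L M T^-1], so p = Ft is dimensionally complete.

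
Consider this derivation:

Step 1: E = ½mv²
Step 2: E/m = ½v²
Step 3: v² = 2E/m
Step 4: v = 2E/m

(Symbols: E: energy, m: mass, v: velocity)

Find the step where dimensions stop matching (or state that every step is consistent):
Step 4

Step 1: E = ½mv² → LHS [L^2 M T^-2], RHS [L^2 M T^-2] ✓
Step 2: E/m = ½v² → LHS [L^2 T^-2], RHS [L^2 T^-2] ✓
Step 3: v² = 2E/m → LHS [L^2 T^-2], RHS [L^2 T^-2] ✓
Step 4: v = 2E/m → LHS [L T^-1], RHS [L^2 T^-2] ✗

The first dimensional inconsistency appears in step 4: v = 2E/m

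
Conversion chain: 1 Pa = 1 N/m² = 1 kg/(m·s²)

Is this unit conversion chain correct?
The chain is correct (no errors).

Correct: Pascal is Newton per square meter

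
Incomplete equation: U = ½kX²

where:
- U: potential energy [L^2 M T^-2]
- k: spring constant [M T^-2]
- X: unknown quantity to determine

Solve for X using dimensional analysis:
X = x (displacement), dimensions [L]

U has dimensions [L^2 M T^-2]; the rest of the RHS (½k) has dimensions [M T^-2].
So X² must have dimensions [L^2], i.e. X has dimensions [L] — X = x (displacement).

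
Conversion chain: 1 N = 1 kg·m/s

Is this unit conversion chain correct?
The chain is incorrect (it contains an error).

Incorrect: Newton is kg·m/s², not kg·m/s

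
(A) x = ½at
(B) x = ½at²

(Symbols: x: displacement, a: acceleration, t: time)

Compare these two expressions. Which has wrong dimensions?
(A)

(A) x = ½at: LHS [L], RHS [L T^-1] ✗
(B) x = ½at²: LHS [L], RHS [L] ✓

Expression (A) x = ½at is dimensionally incorrect.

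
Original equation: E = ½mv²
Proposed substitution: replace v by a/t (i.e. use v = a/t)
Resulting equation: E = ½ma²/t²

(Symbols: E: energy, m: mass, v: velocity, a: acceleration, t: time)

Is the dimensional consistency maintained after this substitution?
No

[v] = [L T^-1] and [a/t] = [L T^-3]. These differ, so the substitution replaces a quantity by one of different dimensions and the result E = ½ma²/t² has LHS [L^2 M T^-2] vs RHS [L^2 M T^-6] — inconsistent.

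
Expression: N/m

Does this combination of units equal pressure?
No

The expression N/m has dimensions [M T^-2], but pressure has dimensions [L^-1 M T^-2].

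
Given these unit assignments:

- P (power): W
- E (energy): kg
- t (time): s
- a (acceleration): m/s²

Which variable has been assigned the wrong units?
E

The variable E (energy) should have units J, not kg.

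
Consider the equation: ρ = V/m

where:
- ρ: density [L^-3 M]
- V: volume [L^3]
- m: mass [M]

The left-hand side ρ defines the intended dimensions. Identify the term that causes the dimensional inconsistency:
The right-hand side term V/m

ρ has dimensions [L^-3 M], but V/m has dimensions [L^3 M^-1], so the term V/m is dimensionally wrong for ρ.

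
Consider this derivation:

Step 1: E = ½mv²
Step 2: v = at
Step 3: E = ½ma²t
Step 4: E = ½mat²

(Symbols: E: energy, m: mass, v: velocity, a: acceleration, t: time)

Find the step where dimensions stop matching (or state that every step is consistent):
Step 3

Step 1: E = ½mv² → LHS [L^2 M T^-2], RHS [L^2 M T^-2] ✓
Step 2: v = at → LHS [L T^-1], RHS [L T^-1] ✓
Step 3: E = ½ma²t → LHS [L^2 M T^-2], RHS [L^2 M T^-3] ✗

The first dimensional inconsistency appears in step 3: E = ½ma²t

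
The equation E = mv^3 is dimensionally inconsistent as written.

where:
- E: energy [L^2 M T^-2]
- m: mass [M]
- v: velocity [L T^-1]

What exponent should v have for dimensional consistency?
The exponent of v should be 2: E = mv^2

The LHS E has dimensions [L^2 M T^-2]; v has dimensions [L T^-1].
As written, the RHS mv^3 (exponent 3 on v) has dimensions [L^3 M T^-3], which does not match.
With exponent 2, the RHS mv^2 has dimensions [L^2 M T^-2], matching the LHS.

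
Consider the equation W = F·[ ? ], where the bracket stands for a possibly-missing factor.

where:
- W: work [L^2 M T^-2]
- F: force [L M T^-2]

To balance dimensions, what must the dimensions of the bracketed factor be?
[L] — length (e.g. a distance d)

W has dimensions [L^2 M T^-2]; F has dimensions [L M T^-2].
The bracketed factor must supply [L^2 M T^-2] / [L M T^-2] = [L].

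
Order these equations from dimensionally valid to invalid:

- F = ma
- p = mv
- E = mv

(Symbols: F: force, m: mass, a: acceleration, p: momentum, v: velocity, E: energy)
Dimensionally correct: F = ma, p = mv
Dimensionally incorrect: E = mv
Ordered (correct first, then incorrect): F = ma, p = mv, E = mv

- F = ma: LHS [L M T^-2], RHS [L M T^-2] → correct ✓
- p = mv: LHS [L M T^-1], RHS [L M T^-1] → correct ✓
- E = mv: LHS [L^2 M T^-2], RHS [L M T^-1] → incorrect ✗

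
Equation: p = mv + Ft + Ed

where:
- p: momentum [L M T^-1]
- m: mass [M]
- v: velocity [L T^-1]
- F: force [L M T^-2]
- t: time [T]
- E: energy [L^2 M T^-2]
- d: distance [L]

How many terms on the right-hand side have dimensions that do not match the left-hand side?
1

LHS p: [L M T^-1]
- mv: [L M T^-1] ✓
- Ft: [L M T^-1] ✓
- Ed: [L^3 M T^-2] ✗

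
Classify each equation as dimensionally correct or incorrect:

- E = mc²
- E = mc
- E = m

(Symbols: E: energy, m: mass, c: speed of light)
Dimensionally correct: E = mc²
Dimensionally incorrect: E = mc, E = m
Ordered (correct first, then incorrect): E = mc², E = mc, E = m

- E = mc²: LHS [L^2 M T^-2], RHS [L^2 M T^-2] → correct ✓
- E = mc: LHS [L^2 M T^-2], RHS [L M T^-1] → incorrect ✗
- E = m: LHS [L^2 M T^-2], RHS [M] → incorrect ✗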